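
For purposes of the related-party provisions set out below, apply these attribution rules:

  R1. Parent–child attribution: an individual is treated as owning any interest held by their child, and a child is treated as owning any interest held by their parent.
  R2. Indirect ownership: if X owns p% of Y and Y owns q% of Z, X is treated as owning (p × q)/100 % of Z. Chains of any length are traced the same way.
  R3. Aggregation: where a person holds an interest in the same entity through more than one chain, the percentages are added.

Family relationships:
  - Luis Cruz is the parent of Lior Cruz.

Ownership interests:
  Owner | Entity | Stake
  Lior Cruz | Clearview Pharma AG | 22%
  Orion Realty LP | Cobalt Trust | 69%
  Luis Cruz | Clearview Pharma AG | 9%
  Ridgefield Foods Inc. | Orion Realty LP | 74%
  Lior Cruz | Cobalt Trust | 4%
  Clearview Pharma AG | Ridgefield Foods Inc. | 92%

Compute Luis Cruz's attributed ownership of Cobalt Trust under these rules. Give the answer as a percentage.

18.562312%

By parent–child attribution (R1), Luis Cruz is treated as also owning Lior Cruz's interest in Clearview Pharma AG, giving 9% + 22% = 31%.
By parent–child attribution (R1), Luis Cruz is treated as owning Lior Cruz's 4% interest in Cobalt Trust.
Chain via Clearview Pharma AG → Ridgefield Foods Inc. → Orion Realty LP (R2): 31% × 92% × 74% × 69% = 14.562312% of Cobalt Trust.
Direct interest in Cobalt Trust: 4%.
Aggregating (R3): 14.562312% + 4% = 18.562312%.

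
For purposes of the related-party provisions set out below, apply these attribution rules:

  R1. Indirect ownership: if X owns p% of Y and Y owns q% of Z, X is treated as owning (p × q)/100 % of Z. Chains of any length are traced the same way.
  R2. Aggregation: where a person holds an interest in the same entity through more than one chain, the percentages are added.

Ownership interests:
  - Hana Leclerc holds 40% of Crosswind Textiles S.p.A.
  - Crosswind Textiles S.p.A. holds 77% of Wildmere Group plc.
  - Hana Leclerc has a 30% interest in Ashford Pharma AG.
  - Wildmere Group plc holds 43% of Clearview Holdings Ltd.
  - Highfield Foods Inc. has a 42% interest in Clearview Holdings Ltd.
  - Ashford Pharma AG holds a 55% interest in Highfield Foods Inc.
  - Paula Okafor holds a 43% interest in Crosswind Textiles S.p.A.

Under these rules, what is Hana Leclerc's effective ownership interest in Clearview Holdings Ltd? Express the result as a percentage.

20.174%

Chain via Crosswind Textiles S.p.A. → Wildmere Group plc (R1): 40% × 77% × 43% = 13.244% of Clearview Holdings Ltd.
Chain via Ashford Pharma AG → Highfield Foods Inc. (R1): 30% × 55% × 42% = 6.93% of Clearview Holdings Ltd.
Aggregating (R2): 13.244% + 6.93% = 20.174%.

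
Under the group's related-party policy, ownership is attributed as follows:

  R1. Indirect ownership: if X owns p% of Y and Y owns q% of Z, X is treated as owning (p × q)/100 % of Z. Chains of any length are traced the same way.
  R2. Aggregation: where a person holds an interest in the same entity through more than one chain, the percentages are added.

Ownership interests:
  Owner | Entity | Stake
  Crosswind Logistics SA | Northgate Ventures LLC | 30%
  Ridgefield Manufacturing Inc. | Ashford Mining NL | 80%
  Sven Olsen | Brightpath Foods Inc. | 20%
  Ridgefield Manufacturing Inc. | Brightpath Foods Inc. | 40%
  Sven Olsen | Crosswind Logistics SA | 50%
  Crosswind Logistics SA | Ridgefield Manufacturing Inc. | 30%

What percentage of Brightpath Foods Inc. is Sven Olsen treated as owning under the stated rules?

Chain via Crosswind Logistics SA → Ridgefield Manufacturing Inc. (R1): 50% × 30% × 40% = 6% of Brightpath Foods Inc.
Direct interest in Brightpath Foods Inc: 20%.
Aggregating (R2): 6% + 20% = 26%.

26%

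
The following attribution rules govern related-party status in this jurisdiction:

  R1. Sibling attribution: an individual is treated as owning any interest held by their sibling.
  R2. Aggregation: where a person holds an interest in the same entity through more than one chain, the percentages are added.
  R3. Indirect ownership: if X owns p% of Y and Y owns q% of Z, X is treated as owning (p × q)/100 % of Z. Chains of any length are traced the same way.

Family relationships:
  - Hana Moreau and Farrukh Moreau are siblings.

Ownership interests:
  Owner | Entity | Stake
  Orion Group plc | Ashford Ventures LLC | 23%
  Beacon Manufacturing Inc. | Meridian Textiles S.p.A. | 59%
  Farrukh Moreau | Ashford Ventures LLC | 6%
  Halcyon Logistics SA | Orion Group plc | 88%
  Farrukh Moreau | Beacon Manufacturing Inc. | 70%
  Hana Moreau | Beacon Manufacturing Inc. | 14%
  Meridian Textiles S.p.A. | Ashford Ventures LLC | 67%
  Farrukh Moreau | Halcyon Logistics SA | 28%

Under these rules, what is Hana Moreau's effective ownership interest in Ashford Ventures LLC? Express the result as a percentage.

By sibling attribution (R1), Hana Moreau is treated as also owning Farrukh Moreau's interest in Beacon Manufacturing Inc, giving 14% + 70% = 84%.
By sibling attribution (R1), Hana Moreau is treated as owning Farrukh Moreau's 28% interest in Halcyon Logistics SA.
By sibling attribution (R1), Hana Moreau is treated as owning Farrukh Moreau's 6% interest in Ashford Ventures LLC.
Chain via Beacon Manufacturing Inc. → Meridian Textiles S.p.A. (R3): 84% × 59% × 67% = 33.2052% of Ashford Ventures LLC.
Chain via Halcyon Logistics SA → Orion Group plc (R3): 28% × 88% × 23% = 5.6672% of Ashford Ventures LLC.
Direct interest in Ashford Ventures LLC: 6%.
Aggregating (R2): 33.2052% + 5.6672% + 6% = 44.8724%.

44.8724%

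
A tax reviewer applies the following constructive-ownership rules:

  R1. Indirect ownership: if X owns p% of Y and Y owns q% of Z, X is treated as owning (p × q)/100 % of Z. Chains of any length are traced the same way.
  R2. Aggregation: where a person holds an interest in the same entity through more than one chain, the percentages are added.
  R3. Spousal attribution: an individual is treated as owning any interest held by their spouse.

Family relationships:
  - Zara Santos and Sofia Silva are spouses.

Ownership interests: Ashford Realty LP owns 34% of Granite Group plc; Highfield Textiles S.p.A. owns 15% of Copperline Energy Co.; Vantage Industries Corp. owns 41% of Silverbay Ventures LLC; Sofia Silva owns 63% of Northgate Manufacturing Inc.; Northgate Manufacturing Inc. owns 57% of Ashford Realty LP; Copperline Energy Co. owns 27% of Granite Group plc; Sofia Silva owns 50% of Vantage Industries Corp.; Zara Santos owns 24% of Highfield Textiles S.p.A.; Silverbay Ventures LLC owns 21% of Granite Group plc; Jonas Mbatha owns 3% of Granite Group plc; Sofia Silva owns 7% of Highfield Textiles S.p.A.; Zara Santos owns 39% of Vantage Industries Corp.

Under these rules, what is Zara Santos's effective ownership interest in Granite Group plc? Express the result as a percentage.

By spousal attribution (R3), Zara Santos is treated as also owning Sofia Silva's interest in Vantage Industries Corp, giving 39% + 50% = 89%.
By spousal attribution (R3), Zara Santos is treated as also owning Sofia Silva's interest in Highfield Textiles S.p.A, giving 24% + 7% = 31%.
By spousal attribution (R3), Zara Santos is treated as owning Sofia Silva's 63% interest in Northgate Manufacturing Inc.
Chain via Vantage Industries Corp. → Silverbay Ventures LLC (R1): 89% × 41% × 21% = 7.6629% of Granite Group plc.
Chain via Highfield Textiles S.p.A. → Copperline Energy Co. (R1): 31% × 15% × 27% = 1.2555% of Granite Group plc.
Chain via Northgate Manufacturing Inc. → Ashford Realty LP (R1): 63% × 57% × 34% = 12.2094% of Granite Group plc.
Aggregating (R2): 7.6629% + 1.2555% + 12.2094% = 21.1278%.

21.1278%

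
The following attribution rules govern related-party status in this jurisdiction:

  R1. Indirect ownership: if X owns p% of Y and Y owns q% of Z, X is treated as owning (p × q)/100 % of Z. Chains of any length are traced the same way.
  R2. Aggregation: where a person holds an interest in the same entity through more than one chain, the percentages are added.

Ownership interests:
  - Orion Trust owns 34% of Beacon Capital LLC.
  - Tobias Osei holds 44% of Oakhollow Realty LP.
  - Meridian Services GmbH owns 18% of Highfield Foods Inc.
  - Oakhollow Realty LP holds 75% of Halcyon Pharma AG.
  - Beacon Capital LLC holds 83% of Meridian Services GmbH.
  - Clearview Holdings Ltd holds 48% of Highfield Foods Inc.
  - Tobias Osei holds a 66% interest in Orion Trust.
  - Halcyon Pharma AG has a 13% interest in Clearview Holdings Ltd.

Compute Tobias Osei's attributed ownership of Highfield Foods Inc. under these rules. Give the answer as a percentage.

Chain via Oakhollow Realty LP → Halcyon Pharma AG → Clearview Holdings Ltd (R1): 44% × 75% × 13% × 48% = 2.0592% of Highfield Foods Inc.
Chain via Orion Trust → Beacon Capital LLC → Meridian Services GmbH (R1): 66% × 34% × 83% × 18% = 3.352536% of Highfield Foods Inc.
Aggregating (R2): 2.0592% + 3.352536% = 5.411736%.

5.411736%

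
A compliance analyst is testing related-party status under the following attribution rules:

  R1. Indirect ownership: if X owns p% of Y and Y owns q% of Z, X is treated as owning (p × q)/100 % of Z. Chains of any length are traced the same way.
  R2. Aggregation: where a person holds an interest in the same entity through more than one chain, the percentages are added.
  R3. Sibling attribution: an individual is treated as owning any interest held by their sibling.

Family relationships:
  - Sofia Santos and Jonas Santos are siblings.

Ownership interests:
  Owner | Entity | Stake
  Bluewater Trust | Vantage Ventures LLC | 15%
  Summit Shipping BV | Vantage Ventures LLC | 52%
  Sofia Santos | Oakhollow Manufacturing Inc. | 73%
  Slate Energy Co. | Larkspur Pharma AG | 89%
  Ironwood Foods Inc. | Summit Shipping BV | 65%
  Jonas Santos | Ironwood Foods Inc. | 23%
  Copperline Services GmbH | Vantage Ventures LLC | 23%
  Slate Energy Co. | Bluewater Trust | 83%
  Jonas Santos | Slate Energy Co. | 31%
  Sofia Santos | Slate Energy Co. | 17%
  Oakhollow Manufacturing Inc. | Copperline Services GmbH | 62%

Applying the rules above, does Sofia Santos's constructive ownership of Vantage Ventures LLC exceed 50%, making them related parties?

No

By sibling attribution (R3), Sofia Santos is treated as also owning Jonas Santos's interest in Slate Energy Co, giving 17% + 31% = 48%.
By sibling attribution (R3), Sofia Santos is treated as owning Jonas Santos's 23% interest in Ironwood Foods Inc.
Chain via Slate Energy Co. → Bluewater Trust (R1): 48% × 83% × 15% = 5.976% of Vantage Ventures LLC.
Chain via Oakhollow Manufacturing Inc. → Copperline Services GmbH (R1): 73% × 62% × 23% = 10.4098% of Vantage Ventures LLC.
Chain via Ironwood Foods Inc. → Summit Shipping BV (R1): 23% × 65% × 52% = 7.774% of Vantage Ventures LLC.
Aggregating (R2): 5.976% + 10.4098% + 7.774% = 24.1598%.
24.1598% does not exceed the 50% threshold, so Sofia is not a related party to Vantage Ventures LLC.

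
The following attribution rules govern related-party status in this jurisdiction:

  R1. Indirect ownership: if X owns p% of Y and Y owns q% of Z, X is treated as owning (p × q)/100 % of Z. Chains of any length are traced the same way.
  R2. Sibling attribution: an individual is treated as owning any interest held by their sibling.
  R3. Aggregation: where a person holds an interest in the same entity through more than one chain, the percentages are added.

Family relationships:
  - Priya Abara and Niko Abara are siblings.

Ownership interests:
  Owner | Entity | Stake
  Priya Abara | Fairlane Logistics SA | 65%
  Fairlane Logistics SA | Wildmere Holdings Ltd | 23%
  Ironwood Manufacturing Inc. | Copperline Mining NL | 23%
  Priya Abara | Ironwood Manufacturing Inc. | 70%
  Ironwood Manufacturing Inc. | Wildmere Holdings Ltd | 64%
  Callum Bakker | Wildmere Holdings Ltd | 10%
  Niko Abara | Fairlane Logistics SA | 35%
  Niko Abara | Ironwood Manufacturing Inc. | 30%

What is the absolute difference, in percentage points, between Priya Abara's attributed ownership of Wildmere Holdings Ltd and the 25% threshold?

By sibling attribution (R2), Priya Abara is treated as also owning Niko Abara's interest in Fairlane Logistics SA, giving 65% + 35% = 100%.
By sibling attribution (R2), Priya Abara is treated as also owning Niko Abara's interest in Ironwood Manufacturing Inc, giving 70% + 30% = 100%.
Chain via Fairlane Logistics SA (R1): 100% × 23% = 23% of Wildmere Holdings Ltd.
Chain via Ironwood Manufacturing Inc. (R1): 100% × 64% = 64% of Wildmere Holdings Ltd.
Aggregating (R3): 23% + 64% = 87%.
87% exceeds the 25% threshold by 62 percentage points.

62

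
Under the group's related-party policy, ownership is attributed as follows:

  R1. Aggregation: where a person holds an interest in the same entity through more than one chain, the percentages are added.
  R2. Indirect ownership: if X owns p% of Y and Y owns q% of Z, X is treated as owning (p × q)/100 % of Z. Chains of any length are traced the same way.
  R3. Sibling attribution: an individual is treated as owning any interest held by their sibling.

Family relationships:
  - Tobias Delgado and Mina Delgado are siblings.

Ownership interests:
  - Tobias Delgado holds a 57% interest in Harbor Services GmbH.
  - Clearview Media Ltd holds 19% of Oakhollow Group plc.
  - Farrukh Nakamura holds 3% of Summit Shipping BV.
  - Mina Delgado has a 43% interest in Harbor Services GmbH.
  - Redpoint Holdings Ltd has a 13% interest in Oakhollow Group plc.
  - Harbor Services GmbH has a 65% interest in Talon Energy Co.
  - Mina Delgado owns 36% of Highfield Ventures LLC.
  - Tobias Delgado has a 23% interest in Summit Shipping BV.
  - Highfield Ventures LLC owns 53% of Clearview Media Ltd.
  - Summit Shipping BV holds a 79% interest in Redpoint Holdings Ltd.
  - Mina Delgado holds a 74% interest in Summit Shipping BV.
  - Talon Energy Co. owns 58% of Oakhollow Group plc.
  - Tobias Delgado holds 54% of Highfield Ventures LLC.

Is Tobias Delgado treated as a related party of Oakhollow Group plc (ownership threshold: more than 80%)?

No

By sibling attribution (R3), Tobias Delgado is treated as also owning Mina Delgado's interest in Harbor Services GmbH, giving 57% + 43% = 100%.
By sibling attribution (R3), Tobias Delgado is treated as also owning Mina Delgado's interest in Summit Shipping BV, giving 23% + 74% = 97%.
By sibling attribution (R3), Tobias Delgado is treated as also owning Mina Delgado's interest in Highfield Ventures LLC, giving 54% + 36% = 90%.
Chain via Harbor Services GmbH → Talon Energy Co. (R2): 100% × 65% × 58% = 37.7% of Oakhollow Group plc.
Chain via Summit Shipping BV → Redpoint Holdings Ltd (R2): 97% × 79% × 13% = 9.9619% of Oakhollow Group plc.
Chain via Highfield Ventures LLC → Clearview Media Ltd (R2): 90% × 53% × 19% = 9.063% of Oakhollow Group plc.
Aggregating (R1): 37.7% + 9.9619% + 9.063% = 56.7249%.
56.7249% does not exceed the 80% threshold, so Tobias is not a related party to Oakhollow Group plc.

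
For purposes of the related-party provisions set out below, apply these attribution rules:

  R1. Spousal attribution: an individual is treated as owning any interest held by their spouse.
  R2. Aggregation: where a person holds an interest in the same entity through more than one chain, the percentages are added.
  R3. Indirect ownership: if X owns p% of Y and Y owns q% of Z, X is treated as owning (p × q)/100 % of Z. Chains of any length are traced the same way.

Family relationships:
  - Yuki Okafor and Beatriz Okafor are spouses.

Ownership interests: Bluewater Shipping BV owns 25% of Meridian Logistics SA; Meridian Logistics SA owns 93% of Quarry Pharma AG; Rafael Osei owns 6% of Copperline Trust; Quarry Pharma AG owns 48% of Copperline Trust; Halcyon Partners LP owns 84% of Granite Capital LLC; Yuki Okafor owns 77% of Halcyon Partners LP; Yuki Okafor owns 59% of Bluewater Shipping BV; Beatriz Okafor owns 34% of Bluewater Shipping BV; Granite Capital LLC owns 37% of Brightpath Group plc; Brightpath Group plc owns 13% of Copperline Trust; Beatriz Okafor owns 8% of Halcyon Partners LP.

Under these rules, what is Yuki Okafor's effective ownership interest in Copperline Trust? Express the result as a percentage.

13.81314%

By spousal attribution (R1), Yuki Okafor is treated as also owning Beatriz Okafor's interest in Halcyon Partners LP, giving 77% + 8% = 85%.
By spousal attribution (R1), Yuki Okafor is treated as also owning Beatriz Okafor's interest in Bluewater Shipping BV, giving 59% + 34% = 93%.
Chain via Halcyon Partners LP → Granite Capital LLC → Brightpath Group plc (R3): 85% × 84% × 37% × 13% = 3.43434% of Copperline Trust.
Chain via Bluewater Shipping BV → Meridian Logistics SA → Quarry Pharma AG (R3): 93% × 25% × 93% × 48% = 10.3788% of Copperline Trust.
Aggregating (R2): 3.43434% + 10.3788% = 13.81314%.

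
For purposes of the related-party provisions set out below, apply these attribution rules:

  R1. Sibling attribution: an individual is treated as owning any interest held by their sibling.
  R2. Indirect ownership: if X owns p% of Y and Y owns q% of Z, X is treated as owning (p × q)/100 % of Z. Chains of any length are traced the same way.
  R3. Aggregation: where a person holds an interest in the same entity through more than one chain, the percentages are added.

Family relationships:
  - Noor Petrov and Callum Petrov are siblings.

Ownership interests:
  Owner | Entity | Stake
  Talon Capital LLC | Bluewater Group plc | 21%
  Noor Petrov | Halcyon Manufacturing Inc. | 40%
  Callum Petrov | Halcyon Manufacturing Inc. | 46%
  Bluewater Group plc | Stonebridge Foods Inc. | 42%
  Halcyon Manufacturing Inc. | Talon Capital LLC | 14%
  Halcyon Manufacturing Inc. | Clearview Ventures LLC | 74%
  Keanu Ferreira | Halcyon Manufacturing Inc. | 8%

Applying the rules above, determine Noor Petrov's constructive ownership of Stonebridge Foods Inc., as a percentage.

By sibling attribution (R1), Noor Petrov is treated as also owning Callum Petrov's interest in Halcyon Manufacturing Inc, giving 40% + 46% = 86%.
Chain via Halcyon Manufacturing Inc. → Talon Capital LLC → Bluewater Group plc (R2): 86% × 14% × 21% × 42% = 1.061928% of Stonebridge Foods Inc.

1.061928%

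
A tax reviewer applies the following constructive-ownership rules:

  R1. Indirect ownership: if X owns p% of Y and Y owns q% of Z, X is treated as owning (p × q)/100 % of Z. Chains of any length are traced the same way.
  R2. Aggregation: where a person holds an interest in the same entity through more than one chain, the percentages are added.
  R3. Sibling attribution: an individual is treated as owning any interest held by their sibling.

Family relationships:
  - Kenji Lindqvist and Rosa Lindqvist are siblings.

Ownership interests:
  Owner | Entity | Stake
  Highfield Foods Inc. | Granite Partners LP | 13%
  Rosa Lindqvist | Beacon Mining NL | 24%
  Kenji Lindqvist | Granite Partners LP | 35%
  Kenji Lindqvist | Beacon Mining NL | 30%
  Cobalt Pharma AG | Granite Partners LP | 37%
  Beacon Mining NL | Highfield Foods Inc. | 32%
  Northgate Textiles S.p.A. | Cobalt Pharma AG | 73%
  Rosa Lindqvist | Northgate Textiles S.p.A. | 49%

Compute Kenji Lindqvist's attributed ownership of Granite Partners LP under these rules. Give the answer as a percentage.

By sibling attribution (R3), Kenji Lindqvist is treated as also owning Rosa Lindqvist's interest in Beacon Mining NL, giving 30% + 24% = 54%.
By sibling attribution (R3), Kenji Lindqvist is treated as owning Rosa Lindqvist's 49% interest in Northgate Textiles S.p.A.
Chain via Beacon Mining NL → Highfield Foods Inc. (R1): 54% × 32% × 13% = 2.2464% of Granite Partners LP.
Direct interest in Granite Partners LP: 35%.
Chain via Northgate Textiles S.p.A. → Cobalt Pharma AG (R1): 49% × 73% × 37% = 13.2349% of Granite Partners LP.
Aggregating (R2): 2.2464% + 35% + 13.2349% = 50.4813%.

50.4813%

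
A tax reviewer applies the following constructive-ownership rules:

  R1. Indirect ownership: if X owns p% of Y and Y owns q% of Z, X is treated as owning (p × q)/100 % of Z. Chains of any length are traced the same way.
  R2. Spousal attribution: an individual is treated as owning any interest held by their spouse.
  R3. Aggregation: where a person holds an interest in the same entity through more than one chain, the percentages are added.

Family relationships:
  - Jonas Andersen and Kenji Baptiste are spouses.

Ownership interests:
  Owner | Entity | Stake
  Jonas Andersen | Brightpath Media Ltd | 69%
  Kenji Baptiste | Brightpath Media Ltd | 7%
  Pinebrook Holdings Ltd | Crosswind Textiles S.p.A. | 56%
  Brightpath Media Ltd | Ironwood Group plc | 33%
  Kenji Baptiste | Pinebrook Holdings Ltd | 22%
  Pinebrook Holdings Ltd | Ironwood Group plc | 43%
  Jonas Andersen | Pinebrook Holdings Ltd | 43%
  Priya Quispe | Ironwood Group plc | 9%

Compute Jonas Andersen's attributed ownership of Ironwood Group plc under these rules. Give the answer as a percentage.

53.03%

By spousal attribution (R2), Jonas Andersen is treated as also owning Kenji Baptiste's interest in Pinebrook Holdings Ltd, giving 43% + 22% = 65%.
By spousal attribution (R2), Jonas Andersen is treated as also owning Kenji Baptiste's interest in Brightpath Media Ltd, giving 69% + 7% = 76%.
Chain via Pinebrook Holdings Ltd (R1): 65% × 43% = 27.95% of Ironwood Group plc.
Chain via Brightpath Media Ltd (R1): 76% × 33% = 25.08% of Ironwood Group plc.
Aggregating (R3): 27.95% + 25.08% = 53.03%.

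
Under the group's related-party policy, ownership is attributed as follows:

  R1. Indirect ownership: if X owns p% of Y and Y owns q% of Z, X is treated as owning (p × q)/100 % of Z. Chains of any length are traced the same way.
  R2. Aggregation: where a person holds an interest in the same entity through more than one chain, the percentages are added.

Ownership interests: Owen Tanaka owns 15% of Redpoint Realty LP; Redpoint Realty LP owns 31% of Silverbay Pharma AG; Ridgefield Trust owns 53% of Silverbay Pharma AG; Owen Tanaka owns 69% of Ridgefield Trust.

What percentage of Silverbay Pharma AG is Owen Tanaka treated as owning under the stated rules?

Chain via Redpoint Realty LP (R1): 15% × 31% = 4.65% of Silverbay Pharma AG.
Chain via Ridgefield Trust (R1): 69% × 53% = 36.57% of Silverbay Pharma AG.
Aggregating (R2): 4.65% + 36.57% = 41.22%.

41.22%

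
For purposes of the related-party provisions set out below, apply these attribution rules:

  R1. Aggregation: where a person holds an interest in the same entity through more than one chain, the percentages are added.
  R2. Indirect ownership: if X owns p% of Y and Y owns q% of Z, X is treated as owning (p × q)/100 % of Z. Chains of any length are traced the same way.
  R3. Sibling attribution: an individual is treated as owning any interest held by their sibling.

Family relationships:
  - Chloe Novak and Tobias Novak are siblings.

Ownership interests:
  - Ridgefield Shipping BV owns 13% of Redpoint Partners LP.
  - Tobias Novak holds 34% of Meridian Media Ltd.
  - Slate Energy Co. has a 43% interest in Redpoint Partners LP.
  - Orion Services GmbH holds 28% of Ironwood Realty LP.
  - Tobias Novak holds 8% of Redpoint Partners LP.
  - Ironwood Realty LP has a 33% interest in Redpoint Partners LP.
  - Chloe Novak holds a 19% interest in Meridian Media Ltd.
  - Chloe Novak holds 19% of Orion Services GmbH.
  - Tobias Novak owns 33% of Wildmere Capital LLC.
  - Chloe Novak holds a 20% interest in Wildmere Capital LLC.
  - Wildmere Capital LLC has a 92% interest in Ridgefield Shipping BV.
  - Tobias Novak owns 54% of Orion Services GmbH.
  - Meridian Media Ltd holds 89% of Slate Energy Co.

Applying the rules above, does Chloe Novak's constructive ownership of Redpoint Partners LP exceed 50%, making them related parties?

No

By sibling attribution (R3), Chloe Novak is treated as also owning Tobias Novak's interest in Wildmere Capital LLC, giving 20% + 33% = 53%.
By sibling attribution (R3), Chloe Novak is treated as also owning Tobias Novak's interest in Meridian Media Ltd, giving 19% + 34% = 53%.
By sibling attribution (R3), Chloe Novak is treated as also owning Tobias Novak's interest in Orion Services GmbH, giving 19% + 54% = 73%.
By sibling attribution (R3), Chloe Novak is treated as owning Tobias Novak's 8% interest in Redpoint Partners LP.
Chain via Wildmere Capital LLC → Ridgefield Shipping BV (R2): 53% × 92% × 13% = 6.3388% of Redpoint Partners LP.
Chain via Meridian Media Ltd → Slate Energy Co. (R2): 53% × 89% × 43% = 20.2831% of Redpoint Partners LP.
Chain via Orion Services GmbH → Ironwood Realty LP (R2): 73% × 28% × 33% = 6.7452% of Redpoint Partners LP.
Direct interest in Redpoint Partners LP: 8%.
Aggregating (R1): 6.3388% + 20.2831% + 6.7452% + 8% = 41.3671%.
41.3671% does not exceed the 50% threshold, so Chloe is not a related party to Redpoint Partners LP.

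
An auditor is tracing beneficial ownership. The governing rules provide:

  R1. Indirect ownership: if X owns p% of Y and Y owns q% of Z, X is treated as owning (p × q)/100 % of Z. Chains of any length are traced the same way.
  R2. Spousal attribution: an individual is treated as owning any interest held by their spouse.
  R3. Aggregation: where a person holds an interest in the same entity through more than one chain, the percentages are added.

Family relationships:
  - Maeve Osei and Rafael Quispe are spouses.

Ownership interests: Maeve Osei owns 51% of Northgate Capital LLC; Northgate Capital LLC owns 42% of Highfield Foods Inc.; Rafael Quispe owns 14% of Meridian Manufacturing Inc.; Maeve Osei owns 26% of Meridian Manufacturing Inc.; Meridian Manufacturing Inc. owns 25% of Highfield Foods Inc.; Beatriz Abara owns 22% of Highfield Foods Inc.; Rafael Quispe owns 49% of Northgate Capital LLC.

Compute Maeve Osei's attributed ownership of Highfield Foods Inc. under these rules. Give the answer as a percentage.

52%

By spousal attribution (R2), Maeve Osei is treated as also owning Rafael Quispe's interest in Northgate Capital LLC, giving 51% + 49% = 100%.
By spousal attribution (R2), Maeve Osei is treated as also owning Rafael Quispe's interest in Meridian Manufacturing Inc, giving 26% + 14% = 40%.
Chain via Northgate Capital LLC (R1): 100% × 42% = 42% of Highfield Foods Inc.
Chain via Meridian Manufacturing Inc. (R1): 40% × 25% = 10% of Highfield Foods Inc.
Aggregating (R3): 42% + 10% = 52%.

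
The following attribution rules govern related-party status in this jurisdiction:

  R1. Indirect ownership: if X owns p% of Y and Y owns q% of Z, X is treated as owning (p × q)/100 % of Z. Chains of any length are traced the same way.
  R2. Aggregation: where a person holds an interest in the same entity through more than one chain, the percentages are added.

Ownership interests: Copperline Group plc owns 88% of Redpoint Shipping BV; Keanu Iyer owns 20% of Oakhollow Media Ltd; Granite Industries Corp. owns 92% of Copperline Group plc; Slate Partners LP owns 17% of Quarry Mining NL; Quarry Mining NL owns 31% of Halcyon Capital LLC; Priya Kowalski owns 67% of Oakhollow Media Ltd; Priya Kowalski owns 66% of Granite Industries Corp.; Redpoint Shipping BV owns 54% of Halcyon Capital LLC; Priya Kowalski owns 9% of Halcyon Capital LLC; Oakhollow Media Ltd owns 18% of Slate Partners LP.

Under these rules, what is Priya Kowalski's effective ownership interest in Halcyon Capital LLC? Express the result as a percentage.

38.489706%

Chain via Oakhollow Media Ltd → Slate Partners LP → Quarry Mining NL (R1): 67% × 18% × 17% × 31% = 0.635562% of Halcyon Capital LLC.
Chain via Granite Industries Corp. → Copperline Group plc → Redpoint Shipping BV (R1): 66% × 92% × 88% × 54% = 28.854144% of Halcyon Capital LLC.
Direct interest in Halcyon Capital LLC: 9%.
Aggregating (R2): 0.635562% + 28.854144% + 9% = 38.489706%.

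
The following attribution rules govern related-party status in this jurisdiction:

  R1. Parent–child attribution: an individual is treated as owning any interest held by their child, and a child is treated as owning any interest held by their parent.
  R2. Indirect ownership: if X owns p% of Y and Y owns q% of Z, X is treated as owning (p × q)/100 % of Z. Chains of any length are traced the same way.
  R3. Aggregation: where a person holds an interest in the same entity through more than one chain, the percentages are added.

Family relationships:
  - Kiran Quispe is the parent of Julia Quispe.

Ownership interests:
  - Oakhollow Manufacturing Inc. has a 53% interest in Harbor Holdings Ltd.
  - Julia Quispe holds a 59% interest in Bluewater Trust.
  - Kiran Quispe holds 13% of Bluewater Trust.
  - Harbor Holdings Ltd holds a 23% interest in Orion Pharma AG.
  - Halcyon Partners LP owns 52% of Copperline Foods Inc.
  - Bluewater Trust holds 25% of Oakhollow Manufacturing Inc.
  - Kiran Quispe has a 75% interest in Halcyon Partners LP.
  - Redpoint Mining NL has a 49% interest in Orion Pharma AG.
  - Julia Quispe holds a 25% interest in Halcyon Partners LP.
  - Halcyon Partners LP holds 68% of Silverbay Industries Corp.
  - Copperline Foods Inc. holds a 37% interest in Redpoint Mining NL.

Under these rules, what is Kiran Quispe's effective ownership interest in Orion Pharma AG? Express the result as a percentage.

11.6218%

By parent–child attribution (R1), Kiran Quispe is treated as also owning Julia Quispe's interest in Halcyon Partners LP, giving 75% + 25% = 100%.
By parent–child attribution (R1), Kiran Quispe is treated as also owning Julia Quispe's interest in Bluewater Trust, giving 13% + 59% = 72%.
Chain via Halcyon Partners LP → Copperline Foods Inc. → Redpoint Mining NL (R2): 100% × 52% × 37% × 49% = 9.4276% of Orion Pharma AG.
Chain via Bluewater Trust → Oakhollow Manufacturing Inc. → Harbor Holdings Ltd (R2): 72% × 25% × 53% × 23% = 2.1942% of Orion Pharma AG.
Aggregating (R3): 9.4276% + 2.1942% = 11.6218%.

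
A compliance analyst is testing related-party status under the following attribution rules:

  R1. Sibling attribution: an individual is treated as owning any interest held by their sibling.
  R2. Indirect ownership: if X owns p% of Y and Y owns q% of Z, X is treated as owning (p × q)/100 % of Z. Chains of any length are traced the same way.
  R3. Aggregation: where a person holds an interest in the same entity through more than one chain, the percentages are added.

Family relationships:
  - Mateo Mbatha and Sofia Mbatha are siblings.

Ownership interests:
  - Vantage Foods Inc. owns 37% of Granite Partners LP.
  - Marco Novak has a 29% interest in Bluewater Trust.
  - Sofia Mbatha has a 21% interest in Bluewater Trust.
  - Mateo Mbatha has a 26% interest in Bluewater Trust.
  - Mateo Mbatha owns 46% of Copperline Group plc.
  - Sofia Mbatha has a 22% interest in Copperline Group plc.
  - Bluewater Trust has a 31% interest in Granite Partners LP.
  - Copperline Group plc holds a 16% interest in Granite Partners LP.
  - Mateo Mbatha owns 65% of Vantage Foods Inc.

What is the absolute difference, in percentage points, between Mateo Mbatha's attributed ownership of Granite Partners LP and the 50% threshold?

0.5

By sibling attribution (R1), Mateo Mbatha is treated as also owning Sofia Mbatha's interest in Bluewater Trust, giving 26% + 21% = 47%.
By sibling attribution (R1), Mateo Mbatha is treated as also owning Sofia Mbatha's interest in Copperline Group plc, giving 46% + 22% = 68%.
Chain via Vantage Foods Inc. (R2): 65% × 37% = 24.05% of Granite Partners LP.
Chain via Bluewater Trust (R2): 47% × 31% = 14.57% of Granite Partners LP.
Chain via Copperline Group plc (R2): 68% × 16% = 10.88% of Granite Partners LP.
Aggregating (R3): 24.05% + 14.57% + 10.88% = 49.5%.
49.5% falls short of the 50% threshold by 0.5 percentage points.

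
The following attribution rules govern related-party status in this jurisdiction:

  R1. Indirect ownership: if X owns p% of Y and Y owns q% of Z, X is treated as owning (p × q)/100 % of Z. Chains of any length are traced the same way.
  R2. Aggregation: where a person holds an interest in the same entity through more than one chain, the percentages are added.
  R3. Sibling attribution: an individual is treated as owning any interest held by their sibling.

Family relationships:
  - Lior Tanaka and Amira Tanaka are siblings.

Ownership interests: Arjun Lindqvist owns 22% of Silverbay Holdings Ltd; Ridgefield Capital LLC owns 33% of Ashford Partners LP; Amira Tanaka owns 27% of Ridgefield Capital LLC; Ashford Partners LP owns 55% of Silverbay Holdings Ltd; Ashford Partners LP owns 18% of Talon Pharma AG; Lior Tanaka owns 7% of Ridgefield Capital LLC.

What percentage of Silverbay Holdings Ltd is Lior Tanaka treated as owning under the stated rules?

6.171%

By sibling attribution (R3), Lior Tanaka is treated as also owning Amira Tanaka's interest in Ridgefield Capital LLC, giving 7% + 27% = 34%.
Chain via Ridgefield Capital LLC → Ashford Partners LP (R1): 34% × 33% × 55% = 6.171% of Silverbay Holdings Ltd.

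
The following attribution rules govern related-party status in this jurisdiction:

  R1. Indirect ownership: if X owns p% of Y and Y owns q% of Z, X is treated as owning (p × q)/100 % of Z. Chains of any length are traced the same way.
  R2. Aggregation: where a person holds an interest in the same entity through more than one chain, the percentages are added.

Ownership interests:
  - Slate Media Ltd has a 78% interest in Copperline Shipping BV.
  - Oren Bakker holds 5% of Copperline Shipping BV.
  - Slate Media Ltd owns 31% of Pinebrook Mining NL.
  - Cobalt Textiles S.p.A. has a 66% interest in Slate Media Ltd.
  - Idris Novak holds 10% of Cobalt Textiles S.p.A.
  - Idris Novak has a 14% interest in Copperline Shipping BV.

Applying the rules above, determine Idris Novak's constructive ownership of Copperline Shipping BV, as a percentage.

Chain via Cobalt Textiles S.p.A. → Slate Media Ltd (R1): 10% × 66% × 78% = 5.148% of Copperline Shipping BV.
Direct interest in Copperline Shipping BV: 14%.
Aggregating (R2): 5.148% + 14% = 19.148%.

19.148%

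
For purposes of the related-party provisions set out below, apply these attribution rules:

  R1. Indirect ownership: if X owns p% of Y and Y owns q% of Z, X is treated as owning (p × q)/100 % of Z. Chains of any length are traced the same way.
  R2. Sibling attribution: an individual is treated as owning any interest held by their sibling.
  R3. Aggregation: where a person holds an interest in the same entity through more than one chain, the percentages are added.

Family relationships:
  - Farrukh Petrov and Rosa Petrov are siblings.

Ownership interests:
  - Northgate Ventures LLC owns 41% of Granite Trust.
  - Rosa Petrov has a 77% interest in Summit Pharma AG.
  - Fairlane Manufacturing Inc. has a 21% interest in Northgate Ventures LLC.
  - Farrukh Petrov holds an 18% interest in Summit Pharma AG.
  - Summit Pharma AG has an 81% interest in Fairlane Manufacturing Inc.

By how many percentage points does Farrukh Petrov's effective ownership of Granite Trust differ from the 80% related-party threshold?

By sibling attribution (R2), Farrukh Petrov is treated as also owning Rosa Petrov's interest in Summit Pharma AG, giving 18% + 77% = 95%.
Chain via Summit Pharma AG → Fairlane Manufacturing Inc. → Northgate Ventures LLC (R1): 95% × 81% × 21% × 41% = 6.625395% of Granite Trust.
6.625395% falls short of the 80% threshold by 73.374605 percentage points.

73.374605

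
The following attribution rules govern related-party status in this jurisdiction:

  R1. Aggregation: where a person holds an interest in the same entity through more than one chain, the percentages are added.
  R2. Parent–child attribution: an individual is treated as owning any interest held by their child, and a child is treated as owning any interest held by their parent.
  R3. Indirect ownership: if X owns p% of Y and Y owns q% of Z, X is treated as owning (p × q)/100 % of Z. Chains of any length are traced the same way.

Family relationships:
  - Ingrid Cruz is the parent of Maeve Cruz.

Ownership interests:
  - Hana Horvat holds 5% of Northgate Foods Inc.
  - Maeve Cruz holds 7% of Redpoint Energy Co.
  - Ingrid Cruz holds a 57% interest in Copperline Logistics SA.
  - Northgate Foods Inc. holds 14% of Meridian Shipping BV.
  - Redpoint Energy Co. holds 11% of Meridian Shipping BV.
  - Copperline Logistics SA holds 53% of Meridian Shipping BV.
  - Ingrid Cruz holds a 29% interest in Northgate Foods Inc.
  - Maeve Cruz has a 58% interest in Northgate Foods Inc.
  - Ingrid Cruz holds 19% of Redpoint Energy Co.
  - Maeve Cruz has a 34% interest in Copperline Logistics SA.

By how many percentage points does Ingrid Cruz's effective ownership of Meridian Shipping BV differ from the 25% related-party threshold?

38.27

By parent–child attribution (R2), Ingrid Cruz is treated as also owning Maeve Cruz's interest in Redpoint Energy Co, giving 19% + 7% = 26%.
By parent–child attribution (R2), Ingrid Cruz is treated as also owning Maeve Cruz's interest in Northgate Foods Inc, giving 29% + 58% = 87%.
By parent–child attribution (R2), Ingrid Cruz is treated as also owning Maeve Cruz's interest in Copperline Logistics SA, giving 57% + 34% = 91%.
Chain via Redpoint Energy Co. (R3): 26% × 11% = 2.86% of Meridian Shipping BV.
Chain via Northgate Foods Inc. (R3): 87% × 14% = 12.18% of Meridian Shipping BV.
Chain via Copperline Logistics SA (R3): 91% × 53% = 48.23% of Meridian Shipping BV.
Aggregating (R1): 2.86% + 12.18% + 48.23% = 63.27%.
63.27% exceeds the 25% threshold by 38.27 percentage points.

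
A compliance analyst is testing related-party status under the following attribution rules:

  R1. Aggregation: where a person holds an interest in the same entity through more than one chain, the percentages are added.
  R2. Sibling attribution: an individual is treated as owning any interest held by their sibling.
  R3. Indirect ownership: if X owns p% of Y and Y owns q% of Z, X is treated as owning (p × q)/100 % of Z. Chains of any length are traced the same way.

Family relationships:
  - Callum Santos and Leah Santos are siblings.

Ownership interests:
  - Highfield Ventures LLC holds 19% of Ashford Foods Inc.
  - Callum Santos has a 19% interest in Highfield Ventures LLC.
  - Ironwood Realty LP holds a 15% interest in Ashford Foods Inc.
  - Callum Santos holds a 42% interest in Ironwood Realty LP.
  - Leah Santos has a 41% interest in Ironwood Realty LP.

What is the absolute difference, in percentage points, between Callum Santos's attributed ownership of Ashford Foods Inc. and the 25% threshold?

By sibling attribution (R2), Callum Santos is treated as also owning Leah Santos's interest in Ironwood Realty LP, giving 42% + 41% = 83%.
Chain via Ironwood Realty LP (R3): 83% × 15% = 12.45% of Ashford Foods Inc.
Chain via Highfield Ventures LLC (R3): 19% × 19% = 3.61% of Ashford Foods Inc.
Aggregating (R1): 12.45% + 3.61% = 16.06%.
16.06% falls short of the 25% threshold by 8.94 percentage points.

8.94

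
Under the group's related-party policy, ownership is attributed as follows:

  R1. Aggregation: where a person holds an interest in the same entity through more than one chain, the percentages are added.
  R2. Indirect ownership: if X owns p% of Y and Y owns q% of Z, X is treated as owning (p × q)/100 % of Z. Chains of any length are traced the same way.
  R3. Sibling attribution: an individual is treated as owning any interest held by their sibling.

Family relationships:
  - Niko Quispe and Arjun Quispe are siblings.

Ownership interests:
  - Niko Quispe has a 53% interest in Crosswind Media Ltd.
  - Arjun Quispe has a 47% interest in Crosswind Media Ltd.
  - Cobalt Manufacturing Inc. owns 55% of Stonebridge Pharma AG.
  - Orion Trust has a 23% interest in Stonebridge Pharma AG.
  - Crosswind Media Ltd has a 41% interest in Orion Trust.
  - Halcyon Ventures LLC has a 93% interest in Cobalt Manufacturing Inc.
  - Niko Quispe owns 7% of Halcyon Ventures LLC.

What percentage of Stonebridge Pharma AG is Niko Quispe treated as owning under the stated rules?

By sibling attribution (R3), Niko Quispe is treated as also owning Arjun Quispe's interest in Crosswind Media Ltd, giving 53% + 47% = 100%.
Chain via Halcyon Ventures LLC → Cobalt Manufacturing Inc. (R2): 7% × 93% × 55% = 3.5805% of Stonebridge Pharma AG.
Chain via Crosswind Media Ltd → Orion Trust (R2): 100% × 41% × 23% = 9.43% of Stonebridge Pharma AG.
Aggregating (R1): 3.5805% + 9.43% = 13.0105%.

13.0105%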